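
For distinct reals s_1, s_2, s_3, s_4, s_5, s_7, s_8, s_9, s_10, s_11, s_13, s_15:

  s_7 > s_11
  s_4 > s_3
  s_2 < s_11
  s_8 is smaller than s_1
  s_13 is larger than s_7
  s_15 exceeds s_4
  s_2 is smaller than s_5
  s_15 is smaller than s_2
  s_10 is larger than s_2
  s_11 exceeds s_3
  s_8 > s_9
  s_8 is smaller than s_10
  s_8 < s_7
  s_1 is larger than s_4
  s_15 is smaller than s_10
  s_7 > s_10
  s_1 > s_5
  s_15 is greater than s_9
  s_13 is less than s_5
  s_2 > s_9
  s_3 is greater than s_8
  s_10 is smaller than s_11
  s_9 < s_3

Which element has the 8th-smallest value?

Chaining the given pairs: s_9 < s_8 < s_3 < s_4 < s_15 < s_2 < s_10 < s_11 < s_7 < s_13 < s_5 < s_1.
The 8th smallest is s_11.

s_11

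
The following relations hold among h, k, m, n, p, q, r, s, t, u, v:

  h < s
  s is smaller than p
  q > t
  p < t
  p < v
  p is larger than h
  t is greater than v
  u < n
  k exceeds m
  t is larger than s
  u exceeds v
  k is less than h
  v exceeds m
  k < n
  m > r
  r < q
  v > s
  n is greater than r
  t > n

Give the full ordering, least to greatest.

Each adjacent pair is fixed by a given relation: r < m; m < k; k < h; h < s; s < p; p < v; v < u; u < n; n < t; t < q. Chaining them end to end gives the full order.

r < m < k < h < s < p < v < u < n < t < q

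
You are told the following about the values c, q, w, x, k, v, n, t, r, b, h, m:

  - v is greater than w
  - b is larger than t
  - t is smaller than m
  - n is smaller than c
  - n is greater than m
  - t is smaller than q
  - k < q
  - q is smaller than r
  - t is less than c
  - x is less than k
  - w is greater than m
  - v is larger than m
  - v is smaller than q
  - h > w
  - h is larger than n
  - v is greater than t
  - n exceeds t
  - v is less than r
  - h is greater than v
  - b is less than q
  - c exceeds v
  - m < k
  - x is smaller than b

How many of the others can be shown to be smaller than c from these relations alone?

5

The elements the relations force below c are t, m, n, w, v — no chain reaches any other.
That is 5.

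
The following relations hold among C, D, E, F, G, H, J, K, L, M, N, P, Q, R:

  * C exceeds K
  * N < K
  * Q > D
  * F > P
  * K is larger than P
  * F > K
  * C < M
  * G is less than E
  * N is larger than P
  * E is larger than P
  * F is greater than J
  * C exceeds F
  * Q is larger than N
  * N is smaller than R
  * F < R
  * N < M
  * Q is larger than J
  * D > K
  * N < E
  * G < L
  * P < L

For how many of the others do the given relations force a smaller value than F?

Directly below F: P, J, K.
One step further: N (4 so far).
No other element is forced below F by the given relations, so the count is 4.

4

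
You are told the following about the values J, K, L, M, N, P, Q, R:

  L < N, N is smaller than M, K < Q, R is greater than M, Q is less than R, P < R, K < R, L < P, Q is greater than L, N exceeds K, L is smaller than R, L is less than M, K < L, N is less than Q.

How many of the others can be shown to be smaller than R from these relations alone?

6

From R the given relations immediately reach K, L, M, P, Q.
From those, N — 6 in total.
No other element is forced below R by the given relations, so the count is 6.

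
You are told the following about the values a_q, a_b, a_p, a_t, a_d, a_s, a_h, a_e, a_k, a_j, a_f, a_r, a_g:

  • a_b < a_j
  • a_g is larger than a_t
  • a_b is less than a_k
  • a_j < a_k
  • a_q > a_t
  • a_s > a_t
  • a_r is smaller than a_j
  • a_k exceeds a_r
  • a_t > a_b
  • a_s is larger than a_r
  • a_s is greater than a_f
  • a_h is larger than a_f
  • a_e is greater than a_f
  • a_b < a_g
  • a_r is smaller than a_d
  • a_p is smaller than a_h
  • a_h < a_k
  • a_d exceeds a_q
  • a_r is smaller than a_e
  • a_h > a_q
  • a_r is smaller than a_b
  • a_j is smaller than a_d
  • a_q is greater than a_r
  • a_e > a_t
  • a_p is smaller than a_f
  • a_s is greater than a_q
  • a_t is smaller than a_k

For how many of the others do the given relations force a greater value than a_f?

Directly above a_f: a_s, a_h, a_e.
One step further: a_k (4 so far).
Nothing else is reachable above a_f; 4 in all.

4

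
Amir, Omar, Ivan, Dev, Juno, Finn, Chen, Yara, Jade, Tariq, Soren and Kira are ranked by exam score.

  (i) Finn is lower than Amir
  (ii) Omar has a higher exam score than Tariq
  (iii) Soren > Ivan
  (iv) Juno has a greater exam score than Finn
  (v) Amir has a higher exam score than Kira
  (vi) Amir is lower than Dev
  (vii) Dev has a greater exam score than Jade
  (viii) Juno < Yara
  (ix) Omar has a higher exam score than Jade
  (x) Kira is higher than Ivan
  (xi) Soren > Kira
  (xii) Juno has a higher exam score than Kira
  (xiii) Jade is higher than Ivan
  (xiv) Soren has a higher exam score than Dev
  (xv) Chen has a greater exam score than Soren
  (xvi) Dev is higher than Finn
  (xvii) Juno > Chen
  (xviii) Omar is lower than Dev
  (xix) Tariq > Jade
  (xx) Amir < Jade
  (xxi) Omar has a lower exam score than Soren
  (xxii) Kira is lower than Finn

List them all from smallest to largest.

Nothing is placed below Ivan, so it is least; from there Ivan < Kira; Kira < Finn; Finn < Amir; Amir < Jade; Jade < Tariq; Tariq < Omar; Omar < Dev; Dev < Soren; Soren < Chen; Chen < Juno; Juno < Yara, each given directly.

Ivan < Kira < Finn < Amir < Jade < Tariq < Omar < Dev < Soren < Chen < Juno < Yara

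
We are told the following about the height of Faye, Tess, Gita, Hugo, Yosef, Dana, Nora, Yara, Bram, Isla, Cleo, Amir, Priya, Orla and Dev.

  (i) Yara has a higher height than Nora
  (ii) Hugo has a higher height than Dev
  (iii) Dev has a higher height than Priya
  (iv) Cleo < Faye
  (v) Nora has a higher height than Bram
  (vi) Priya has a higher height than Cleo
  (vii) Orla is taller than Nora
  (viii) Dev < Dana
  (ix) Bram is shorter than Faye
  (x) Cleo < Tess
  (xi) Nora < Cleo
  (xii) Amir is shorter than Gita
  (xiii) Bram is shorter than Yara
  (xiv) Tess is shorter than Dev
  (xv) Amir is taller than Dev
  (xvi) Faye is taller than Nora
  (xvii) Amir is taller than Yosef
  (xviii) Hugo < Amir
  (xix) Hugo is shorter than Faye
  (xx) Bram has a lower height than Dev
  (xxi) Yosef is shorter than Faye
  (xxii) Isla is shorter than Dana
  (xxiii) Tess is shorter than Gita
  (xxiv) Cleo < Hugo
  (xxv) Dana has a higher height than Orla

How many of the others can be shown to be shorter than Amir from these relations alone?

8

The elements the relations force below Amir are Bram, Nora, Cleo, Priya, Tess, Dev, Yosef, Hugo — no chain reaches any other.
That is 8.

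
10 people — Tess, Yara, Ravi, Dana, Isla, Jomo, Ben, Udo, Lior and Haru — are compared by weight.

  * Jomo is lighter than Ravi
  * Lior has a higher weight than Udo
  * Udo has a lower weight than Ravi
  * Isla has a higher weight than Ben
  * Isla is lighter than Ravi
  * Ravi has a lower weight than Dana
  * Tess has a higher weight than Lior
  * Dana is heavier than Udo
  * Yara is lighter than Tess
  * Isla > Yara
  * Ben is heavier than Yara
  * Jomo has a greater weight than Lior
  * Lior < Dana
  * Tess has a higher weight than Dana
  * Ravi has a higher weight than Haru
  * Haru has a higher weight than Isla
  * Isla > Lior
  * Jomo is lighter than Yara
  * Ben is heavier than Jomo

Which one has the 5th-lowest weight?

The consecutive relations fix a unique order: Udo < Lior < Jomo < Yara < Ben < Isla < Haru < Ravi < Dana < Tess.
Counting 5 from the smallest end gives Ben.

Ben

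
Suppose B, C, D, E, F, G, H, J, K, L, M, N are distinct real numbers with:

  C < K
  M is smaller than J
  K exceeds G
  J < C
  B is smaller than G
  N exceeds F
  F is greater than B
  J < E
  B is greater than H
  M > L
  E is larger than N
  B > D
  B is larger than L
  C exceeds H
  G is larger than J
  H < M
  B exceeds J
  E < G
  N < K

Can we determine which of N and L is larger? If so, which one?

Link the given pairs in sequence: L < M; M < J; J < B; B < F; F < N.
Chaining these gives L < M < J < B < F < N.
So N is larger.

N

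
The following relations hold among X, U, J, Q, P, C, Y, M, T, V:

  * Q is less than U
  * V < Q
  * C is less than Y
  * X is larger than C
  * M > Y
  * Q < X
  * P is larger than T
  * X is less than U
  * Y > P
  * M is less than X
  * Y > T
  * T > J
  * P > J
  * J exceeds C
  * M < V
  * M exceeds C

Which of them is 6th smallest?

Piecing the relations together gives one ordering: C < J < T < P < Y < M < V < Q < X < U.
Counting 6 from the smallest end gives M.

M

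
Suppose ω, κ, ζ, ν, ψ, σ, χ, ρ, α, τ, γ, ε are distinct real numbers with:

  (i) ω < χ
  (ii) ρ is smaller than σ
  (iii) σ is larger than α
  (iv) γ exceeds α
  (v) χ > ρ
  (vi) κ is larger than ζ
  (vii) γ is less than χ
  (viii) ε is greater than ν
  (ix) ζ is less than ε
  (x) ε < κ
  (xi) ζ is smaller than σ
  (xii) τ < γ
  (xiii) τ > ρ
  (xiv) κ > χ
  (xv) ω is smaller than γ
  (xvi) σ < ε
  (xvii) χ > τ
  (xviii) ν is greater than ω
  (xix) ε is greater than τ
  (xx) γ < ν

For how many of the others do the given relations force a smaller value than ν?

Directly below ν: ω, γ.
One step further: α, τ (4 so far).
One step further: ρ (5 so far).
No other element is forced below ν by the given relations, so the count is 5.

5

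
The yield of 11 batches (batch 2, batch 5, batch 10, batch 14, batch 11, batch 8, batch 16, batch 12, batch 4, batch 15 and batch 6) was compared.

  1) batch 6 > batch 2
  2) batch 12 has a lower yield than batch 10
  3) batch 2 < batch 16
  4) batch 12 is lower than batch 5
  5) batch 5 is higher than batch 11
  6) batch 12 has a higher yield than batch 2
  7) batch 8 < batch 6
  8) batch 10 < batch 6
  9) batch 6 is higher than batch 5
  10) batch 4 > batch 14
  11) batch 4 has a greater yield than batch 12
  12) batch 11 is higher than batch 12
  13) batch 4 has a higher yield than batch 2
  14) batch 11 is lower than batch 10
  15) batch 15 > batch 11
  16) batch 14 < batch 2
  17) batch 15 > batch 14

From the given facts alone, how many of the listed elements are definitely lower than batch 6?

7

From batch 6 the given relations immediately reach batch 2, batch 8, batch 5, batch 10.
From those, batch 14, batch 12, batch 11 — 7 in total.
Nothing else is reachable below batch 6; 7 in all.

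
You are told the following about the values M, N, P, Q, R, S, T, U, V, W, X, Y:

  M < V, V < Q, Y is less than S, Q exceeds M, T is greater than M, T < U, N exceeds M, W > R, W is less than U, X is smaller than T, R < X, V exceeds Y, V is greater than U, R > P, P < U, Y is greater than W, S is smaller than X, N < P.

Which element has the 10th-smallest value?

U

Piecing the relations together gives one ordering: M < N < P < R < W < Y < S < X < T < U < V < Q.
Counting 10 from the smallest end gives U.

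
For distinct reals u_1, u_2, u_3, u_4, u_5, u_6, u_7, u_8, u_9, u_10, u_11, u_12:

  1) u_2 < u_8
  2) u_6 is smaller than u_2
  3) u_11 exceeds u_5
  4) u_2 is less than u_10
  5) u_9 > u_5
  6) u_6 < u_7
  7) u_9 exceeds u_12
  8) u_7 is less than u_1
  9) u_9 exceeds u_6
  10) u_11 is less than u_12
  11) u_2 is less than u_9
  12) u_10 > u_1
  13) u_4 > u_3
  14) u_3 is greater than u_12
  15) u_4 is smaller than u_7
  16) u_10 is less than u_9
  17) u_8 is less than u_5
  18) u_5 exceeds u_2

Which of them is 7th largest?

u_12

The consecutive relations fix a unique order: u_6 < u_2 < u_8 < u_5 < u_11 < u_12 < u_3 < u_4 < u_7 < u_1 < u_10 < u_9.
Counting 7 from the largest end gives u_12.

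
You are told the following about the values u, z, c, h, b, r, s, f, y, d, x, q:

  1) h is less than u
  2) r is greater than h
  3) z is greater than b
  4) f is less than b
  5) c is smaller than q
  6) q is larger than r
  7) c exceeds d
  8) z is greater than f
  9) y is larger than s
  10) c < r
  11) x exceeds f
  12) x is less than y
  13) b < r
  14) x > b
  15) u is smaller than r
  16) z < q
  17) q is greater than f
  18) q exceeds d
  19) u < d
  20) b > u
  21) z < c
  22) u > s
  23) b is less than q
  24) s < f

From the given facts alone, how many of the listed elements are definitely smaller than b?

4

The elements the relations force below b are h, s, u, f — no chain reaches any other.
That is 4.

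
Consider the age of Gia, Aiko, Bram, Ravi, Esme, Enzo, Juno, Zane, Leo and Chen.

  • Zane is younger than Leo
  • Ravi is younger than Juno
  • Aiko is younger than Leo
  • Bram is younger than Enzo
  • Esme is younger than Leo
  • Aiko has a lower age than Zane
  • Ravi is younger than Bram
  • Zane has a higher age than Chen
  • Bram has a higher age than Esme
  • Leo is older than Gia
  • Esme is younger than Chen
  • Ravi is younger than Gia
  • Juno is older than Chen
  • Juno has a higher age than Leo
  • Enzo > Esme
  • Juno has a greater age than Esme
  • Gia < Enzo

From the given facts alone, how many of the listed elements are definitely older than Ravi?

5

The elements the relations force above Ravi are Gia, Bram, Enzo, Leo, Juno — no chain reaches any other.
That is 5.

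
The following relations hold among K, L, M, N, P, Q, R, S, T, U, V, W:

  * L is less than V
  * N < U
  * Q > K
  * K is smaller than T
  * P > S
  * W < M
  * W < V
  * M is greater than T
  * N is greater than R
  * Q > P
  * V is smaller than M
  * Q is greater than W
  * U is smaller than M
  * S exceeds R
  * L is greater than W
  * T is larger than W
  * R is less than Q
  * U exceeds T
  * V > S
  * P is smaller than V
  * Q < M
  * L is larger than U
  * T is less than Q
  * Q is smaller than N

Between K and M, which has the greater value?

The relevant relations are K < Q; Q < N; N < U; U < L; L < V; V < M.
Together: K < Q < N < U < L < V < M.
So K < M; M is the larger of the two.

M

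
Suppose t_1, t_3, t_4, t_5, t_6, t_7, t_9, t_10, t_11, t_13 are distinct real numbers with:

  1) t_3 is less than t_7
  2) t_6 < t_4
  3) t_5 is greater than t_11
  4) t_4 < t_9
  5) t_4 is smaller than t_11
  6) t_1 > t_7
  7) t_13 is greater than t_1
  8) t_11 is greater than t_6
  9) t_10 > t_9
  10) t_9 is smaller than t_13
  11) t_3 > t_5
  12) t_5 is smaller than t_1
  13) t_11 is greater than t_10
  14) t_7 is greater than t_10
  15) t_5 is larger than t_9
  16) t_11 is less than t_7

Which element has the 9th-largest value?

The consecutive relations fix a unique order: t_6 < t_4 < t_9 < t_10 < t_11 < t_5 < t_3 < t_7 < t_1 < t_13.
The 9th largest is t_4.

t_4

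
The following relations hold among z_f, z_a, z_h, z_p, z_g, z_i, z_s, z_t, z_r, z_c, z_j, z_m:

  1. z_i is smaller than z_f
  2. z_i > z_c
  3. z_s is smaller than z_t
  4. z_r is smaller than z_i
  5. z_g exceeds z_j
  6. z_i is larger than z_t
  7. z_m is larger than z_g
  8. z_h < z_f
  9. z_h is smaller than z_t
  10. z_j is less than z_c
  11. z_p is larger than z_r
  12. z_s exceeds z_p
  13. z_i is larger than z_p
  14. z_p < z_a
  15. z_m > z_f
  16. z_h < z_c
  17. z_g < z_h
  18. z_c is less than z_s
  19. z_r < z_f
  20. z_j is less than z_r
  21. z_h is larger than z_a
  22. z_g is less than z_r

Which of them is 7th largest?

z_h

Piecing the relations together gives one ordering: z_j < z_g < z_r < z_p < z_a < z_h < z_c < z_s < z_t < z_i < z_f < z_m.
Counting 7 from the largest end gives z_h.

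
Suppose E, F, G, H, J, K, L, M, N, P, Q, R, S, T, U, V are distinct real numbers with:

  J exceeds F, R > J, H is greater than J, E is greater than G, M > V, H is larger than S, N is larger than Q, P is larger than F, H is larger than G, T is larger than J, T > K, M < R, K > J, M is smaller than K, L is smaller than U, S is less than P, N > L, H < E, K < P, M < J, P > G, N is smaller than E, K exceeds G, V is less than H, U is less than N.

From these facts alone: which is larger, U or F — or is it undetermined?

Following every chain through F: above F we get J, K, H, T, P, E, R.
U is not reached, and no chain runs the other way from U to F.
So the given relations leave the order of F and U undetermined.

undetermined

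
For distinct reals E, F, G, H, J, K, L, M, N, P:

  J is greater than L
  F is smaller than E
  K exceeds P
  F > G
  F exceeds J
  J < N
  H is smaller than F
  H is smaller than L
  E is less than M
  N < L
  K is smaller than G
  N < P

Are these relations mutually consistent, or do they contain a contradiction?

Chaining the given relations yields L < J < N, so L < N. But one relation states N < L. These cannot both hold.

inconsistent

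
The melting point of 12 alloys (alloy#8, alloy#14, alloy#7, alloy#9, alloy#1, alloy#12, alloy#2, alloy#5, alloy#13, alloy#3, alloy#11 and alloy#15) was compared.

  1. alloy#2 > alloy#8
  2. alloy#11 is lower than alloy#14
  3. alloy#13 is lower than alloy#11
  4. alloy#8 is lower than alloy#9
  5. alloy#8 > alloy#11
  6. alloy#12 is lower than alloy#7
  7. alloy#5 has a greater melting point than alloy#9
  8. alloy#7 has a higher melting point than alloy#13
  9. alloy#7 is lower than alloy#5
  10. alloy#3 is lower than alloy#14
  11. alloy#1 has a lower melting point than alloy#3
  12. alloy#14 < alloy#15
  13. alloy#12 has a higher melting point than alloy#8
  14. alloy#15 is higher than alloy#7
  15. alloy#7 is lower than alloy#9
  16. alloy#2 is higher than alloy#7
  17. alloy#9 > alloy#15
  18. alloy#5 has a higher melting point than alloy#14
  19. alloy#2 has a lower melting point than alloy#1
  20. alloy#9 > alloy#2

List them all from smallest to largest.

Nothing is placed below alloy#13, so it is least; from there alloy#13 < alloy#11; alloy#11 < alloy#8; alloy#8 < alloy#12; alloy#12 < alloy#7; alloy#7 < alloy#2; alloy#2 < alloy#1; alloy#1 < alloy#3; alloy#3 < alloy#14; alloy#14 < alloy#15; alloy#15 < alloy#9; alloy#9 < alloy#5, each given directly.

alloy#13 < alloy#11 < alloy#8 < alloy#12 < alloy#7 < alloy#2 < alloy#1 < alloy#3 < alloy#14 < alloy#15 < alloy#9 < alloy#5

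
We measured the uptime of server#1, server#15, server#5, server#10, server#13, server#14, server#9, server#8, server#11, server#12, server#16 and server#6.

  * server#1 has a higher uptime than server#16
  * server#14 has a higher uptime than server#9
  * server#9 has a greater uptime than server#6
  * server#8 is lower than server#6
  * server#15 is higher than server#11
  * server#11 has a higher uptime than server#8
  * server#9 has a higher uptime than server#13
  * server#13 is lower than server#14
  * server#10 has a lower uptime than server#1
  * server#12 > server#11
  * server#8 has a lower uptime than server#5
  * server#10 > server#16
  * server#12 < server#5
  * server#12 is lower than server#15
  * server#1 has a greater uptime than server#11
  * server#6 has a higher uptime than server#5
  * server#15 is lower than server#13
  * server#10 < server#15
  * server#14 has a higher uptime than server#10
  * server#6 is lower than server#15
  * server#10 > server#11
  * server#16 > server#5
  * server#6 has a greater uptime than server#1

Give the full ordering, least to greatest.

server#8 < server#11 < server#12 < server#5 < server#16 < server#10 < server#1 < server#6 < server#15 < server#13 < server#9 < server#14

Nothing is placed below server#8, so it is least; from there server#8 < server#11; server#11 < server#12; server#12 < server#5; server#5 < server#16; server#16 < server#10; server#10 < server#1; server#1 < server#6; server#6 < server#15; server#15 < server#13; server#13 < server#9; server#9 < server#14, each given directly.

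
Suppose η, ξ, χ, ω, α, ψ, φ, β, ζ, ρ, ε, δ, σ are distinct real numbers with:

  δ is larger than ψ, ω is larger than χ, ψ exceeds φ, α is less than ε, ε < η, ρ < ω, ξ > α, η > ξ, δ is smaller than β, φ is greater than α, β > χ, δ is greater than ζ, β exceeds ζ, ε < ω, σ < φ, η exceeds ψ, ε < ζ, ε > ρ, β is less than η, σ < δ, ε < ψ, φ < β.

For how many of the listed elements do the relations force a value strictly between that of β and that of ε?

Chaining upward from ε reaches: ω, ζ, ψ, δ, η.
Chaining downward from β reaches: α, ρ, χ, σ, ζ, φ, ψ, δ.
Strictly between ε and β are those in both lists: ζ, ψ, δ — 3 elements.

3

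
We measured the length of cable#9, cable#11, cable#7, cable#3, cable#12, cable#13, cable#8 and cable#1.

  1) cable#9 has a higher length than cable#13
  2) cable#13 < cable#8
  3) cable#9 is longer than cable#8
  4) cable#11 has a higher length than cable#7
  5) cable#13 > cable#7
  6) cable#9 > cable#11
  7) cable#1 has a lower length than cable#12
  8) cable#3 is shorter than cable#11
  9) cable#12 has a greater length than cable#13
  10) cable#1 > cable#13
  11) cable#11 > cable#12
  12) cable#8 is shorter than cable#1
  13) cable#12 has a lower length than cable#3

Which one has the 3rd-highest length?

Chaining the given pairs: cable#7 < cable#13 < cable#8 < cable#1 < cable#12 < cable#3 < cable#11 < cable#9.
The 3rd largest is cable#3.

cable#3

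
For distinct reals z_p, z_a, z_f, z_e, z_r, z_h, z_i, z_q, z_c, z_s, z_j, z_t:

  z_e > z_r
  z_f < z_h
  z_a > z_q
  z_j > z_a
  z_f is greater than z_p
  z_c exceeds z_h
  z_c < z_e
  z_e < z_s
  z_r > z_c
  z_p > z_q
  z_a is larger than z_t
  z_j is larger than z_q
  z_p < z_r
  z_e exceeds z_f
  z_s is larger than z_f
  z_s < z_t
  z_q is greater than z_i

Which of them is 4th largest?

Chaining the given pairs: z_i < z_q < z_p < z_f < z_h < z_c < z_r < z_e < z_s < z_t < z_a < z_j.
Counting 4 from the largest end gives z_s.

z_s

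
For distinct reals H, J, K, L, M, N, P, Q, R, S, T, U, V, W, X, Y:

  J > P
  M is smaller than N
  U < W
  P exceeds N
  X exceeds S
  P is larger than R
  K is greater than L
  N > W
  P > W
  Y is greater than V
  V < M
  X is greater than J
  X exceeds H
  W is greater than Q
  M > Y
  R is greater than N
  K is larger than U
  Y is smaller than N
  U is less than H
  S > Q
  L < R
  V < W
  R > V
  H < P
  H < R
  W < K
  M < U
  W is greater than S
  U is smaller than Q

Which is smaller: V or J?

V < Y and Y < M give V < M.
With M < U: V < Y < M < U.
With U < Q: V < Y < M < U < Q.
With Q < S: V < Y < M < U < Q < S.
With S < W: V < Y < M < U < Q < S < W.
Then W < N extends the chain to N.
With N < P: V < Y < M < U < Q < S < W < N < P.
Then P < J extends the chain to J.
So V < J; V is the smaller of the two.

V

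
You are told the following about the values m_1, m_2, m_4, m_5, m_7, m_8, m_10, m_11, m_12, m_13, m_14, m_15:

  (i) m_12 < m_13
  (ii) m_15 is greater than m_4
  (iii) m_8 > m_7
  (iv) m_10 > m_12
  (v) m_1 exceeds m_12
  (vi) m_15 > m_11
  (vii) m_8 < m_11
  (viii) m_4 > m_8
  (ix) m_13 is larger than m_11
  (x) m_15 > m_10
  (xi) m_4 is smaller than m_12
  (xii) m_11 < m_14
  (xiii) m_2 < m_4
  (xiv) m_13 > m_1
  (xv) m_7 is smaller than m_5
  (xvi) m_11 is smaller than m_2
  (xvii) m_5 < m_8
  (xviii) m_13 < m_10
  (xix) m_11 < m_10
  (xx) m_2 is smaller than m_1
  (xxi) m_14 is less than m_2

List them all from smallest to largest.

The consecutive links are each given: m_7 < m_5; m_5 < m_8; m_8 < m_11; m_11 < m_14; m_14 < m_2; m_2 < m_4; m_4 < m_12; m_12 < m_1; m_1 < m_13; m_13 < m_10; m_10 < m_15.

m_7 < m_5 < m_8 < m_11 < m_14 < m_2 < m_4 < m_12 < m_1 < m_13 < m_10 < m_15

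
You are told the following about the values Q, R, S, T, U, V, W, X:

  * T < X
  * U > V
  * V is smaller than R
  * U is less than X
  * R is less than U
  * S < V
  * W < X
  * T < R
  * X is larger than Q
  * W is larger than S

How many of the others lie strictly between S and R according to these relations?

The relations place S below R. An element lies strictly between them when it is forced above S and also forced below R.
Above S: {W, V, U, X}. Below R: {V, T}.
Intersection: {V} — 1.

1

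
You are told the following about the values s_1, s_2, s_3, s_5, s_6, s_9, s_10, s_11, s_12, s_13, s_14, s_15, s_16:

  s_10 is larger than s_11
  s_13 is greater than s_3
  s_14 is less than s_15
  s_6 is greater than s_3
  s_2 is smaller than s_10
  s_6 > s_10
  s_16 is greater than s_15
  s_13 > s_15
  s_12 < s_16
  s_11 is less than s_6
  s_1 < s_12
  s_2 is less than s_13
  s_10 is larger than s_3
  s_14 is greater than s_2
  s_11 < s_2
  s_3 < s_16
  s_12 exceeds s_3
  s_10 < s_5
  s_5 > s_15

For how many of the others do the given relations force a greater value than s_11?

8

Directly above s_11: s_2, s_10, s_6.
One step further: s_14, s_13, s_5 (6 so far).
One step further: s_15 (7 so far).
One step further: s_16 (8 so far).
Nothing else is reachable above s_11; 8 in all.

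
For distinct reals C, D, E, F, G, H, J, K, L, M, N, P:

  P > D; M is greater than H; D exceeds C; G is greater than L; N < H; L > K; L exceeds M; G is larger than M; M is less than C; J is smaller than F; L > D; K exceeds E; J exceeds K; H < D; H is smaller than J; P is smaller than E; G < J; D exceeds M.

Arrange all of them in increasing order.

The consecutive links are each given: N < H; H < M; M < C; C < D; D < P; P < E; E < K; K < L; L < G; G < J; J < F.

N < H < M < C < D < P < E < K < L < G < J < F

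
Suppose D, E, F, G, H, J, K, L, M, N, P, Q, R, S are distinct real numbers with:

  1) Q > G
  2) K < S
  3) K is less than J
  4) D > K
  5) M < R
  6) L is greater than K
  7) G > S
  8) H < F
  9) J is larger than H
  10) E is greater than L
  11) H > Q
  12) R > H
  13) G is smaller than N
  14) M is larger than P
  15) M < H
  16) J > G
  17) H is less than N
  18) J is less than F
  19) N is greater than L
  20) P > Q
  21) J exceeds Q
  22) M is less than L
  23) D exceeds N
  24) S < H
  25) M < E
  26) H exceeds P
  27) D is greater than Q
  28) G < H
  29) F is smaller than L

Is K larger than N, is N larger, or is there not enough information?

N

Link the given pairs in sequence: K < S; S < G; G < Q; Q < P; P < M; M < H; H < J; J < F; F < L; L < N.
Together: K < S < G < Q < P < M < H < J < F < L < N.
So N is larger.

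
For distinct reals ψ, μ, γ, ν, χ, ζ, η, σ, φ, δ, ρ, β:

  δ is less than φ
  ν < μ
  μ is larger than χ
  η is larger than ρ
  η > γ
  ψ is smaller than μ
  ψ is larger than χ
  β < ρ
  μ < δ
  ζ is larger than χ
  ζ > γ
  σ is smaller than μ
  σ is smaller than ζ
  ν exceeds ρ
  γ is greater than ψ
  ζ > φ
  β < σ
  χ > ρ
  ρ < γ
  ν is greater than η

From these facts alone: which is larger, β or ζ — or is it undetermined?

Chaining the given relations: β < ρ < χ < ψ < γ < η < ν < μ < δ < φ < ζ.
So ζ is larger.

ζ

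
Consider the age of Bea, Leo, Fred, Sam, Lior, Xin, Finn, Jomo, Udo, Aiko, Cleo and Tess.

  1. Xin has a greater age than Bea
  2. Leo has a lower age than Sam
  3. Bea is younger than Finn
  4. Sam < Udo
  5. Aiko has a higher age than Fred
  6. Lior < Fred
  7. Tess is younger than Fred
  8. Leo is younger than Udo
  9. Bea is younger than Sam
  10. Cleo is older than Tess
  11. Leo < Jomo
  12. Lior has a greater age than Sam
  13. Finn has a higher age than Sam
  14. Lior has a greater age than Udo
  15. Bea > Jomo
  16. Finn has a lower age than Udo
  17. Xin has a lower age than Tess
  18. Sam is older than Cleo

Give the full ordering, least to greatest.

Leo < Jomo < Bea < Xin < Tess < Cleo < Sam < Finn < Udo < Lior < Fred < Aiko

Each adjacent pair is fixed by a given relation: Leo < Jomo; Jomo < Bea; Bea < Xin; Xin < Tess; Tess < Cleo; Cleo < Sam; Sam < Finn; Finn < Udo; Udo < Lior; Lior < Fred; Fred < Aiko. Chaining them end to end gives the full order.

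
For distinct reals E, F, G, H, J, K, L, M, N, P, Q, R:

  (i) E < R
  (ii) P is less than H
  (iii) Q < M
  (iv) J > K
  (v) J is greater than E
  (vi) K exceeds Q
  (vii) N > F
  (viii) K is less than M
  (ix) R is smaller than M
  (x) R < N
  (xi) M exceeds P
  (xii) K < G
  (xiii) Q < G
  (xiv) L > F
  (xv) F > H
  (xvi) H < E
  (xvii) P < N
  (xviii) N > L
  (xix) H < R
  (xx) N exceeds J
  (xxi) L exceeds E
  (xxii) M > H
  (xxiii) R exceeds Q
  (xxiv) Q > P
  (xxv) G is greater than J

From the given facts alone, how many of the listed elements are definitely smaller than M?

The elements the relations force below M are P, H, E, Q, K, R — no chain reaches any other.
That is 6.

6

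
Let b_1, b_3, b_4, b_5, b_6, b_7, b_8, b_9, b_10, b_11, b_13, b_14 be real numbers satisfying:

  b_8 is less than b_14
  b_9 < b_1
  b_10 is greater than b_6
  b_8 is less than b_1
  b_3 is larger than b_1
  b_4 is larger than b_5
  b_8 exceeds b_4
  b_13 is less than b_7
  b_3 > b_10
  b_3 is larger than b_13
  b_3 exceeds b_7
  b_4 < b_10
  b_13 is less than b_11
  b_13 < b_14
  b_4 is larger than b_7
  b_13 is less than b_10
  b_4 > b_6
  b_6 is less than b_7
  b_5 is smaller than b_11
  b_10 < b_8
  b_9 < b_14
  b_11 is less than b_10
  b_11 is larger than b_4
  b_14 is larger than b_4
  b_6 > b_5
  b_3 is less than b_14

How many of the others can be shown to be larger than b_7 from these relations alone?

From b_7 the given relations immediately reach b_4, b_3.
From those, b_11, b_10, b_8, b_14 — 6 in total.
From those, b_1 — 7 in total.
Nothing else is reachable above b_7; 7 in all.

7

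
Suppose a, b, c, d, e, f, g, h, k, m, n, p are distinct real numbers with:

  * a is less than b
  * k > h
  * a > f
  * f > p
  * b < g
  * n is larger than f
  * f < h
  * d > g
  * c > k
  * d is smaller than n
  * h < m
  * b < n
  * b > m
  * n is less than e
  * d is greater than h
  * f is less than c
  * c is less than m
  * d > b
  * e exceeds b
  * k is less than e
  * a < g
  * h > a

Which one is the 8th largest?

k

The consecutive relations fix a unique order: p < f < a < h < k < c < m < b < g < d < n < e.
The 8th largest is k.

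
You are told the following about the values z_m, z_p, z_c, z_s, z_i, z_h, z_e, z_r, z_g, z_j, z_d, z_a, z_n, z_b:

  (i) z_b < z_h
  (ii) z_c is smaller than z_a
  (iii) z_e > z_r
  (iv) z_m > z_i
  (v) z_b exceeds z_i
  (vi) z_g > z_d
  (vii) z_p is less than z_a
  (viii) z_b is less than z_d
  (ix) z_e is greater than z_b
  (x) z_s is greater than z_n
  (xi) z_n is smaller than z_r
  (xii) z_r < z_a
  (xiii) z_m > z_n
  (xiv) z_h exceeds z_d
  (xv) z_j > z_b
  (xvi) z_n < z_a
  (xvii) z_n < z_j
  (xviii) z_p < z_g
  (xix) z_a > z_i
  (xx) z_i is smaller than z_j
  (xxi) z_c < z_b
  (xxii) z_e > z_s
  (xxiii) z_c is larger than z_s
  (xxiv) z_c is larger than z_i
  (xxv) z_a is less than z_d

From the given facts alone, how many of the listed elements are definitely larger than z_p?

Directly above z_p: z_a, z_g.
One step further: z_d (3 so far).
One step further: z_h (4 so far).
No other element is forced above z_p by the given relations, so the count is 4.

4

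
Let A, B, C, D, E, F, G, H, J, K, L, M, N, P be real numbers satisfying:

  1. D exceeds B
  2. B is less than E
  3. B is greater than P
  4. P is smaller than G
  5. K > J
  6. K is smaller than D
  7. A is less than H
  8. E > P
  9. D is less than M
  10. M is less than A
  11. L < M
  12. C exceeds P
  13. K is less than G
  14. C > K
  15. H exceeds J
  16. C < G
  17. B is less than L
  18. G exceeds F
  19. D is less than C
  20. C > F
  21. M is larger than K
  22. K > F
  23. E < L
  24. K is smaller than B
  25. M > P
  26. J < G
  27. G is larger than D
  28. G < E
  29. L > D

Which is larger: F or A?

The relevant relations are F < K; K < B; B < D; D < C; C < G; G < E; E < L; L < M; M < A.
Together: F < K < B < D < C < G < E < L < M < A.
So F < A; A is the larger of the two.

A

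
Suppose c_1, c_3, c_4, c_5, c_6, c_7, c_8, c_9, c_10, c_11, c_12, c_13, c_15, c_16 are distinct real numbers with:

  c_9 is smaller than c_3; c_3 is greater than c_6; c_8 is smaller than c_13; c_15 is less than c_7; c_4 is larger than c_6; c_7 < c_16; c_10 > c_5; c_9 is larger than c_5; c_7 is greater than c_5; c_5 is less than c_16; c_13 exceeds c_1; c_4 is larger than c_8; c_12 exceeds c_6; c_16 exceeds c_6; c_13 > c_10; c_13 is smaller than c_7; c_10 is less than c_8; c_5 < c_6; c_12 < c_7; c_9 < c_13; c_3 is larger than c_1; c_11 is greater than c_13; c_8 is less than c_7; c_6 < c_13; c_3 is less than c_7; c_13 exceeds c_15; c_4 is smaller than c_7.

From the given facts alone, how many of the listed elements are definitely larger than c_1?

5

From c_1 the given relations immediately reach c_3, c_13.
From those, c_11, c_7 — 4 in total.
From those, c_16 — 5 in total.
No other element is forced above c_1 by the given relations, so the count is 5.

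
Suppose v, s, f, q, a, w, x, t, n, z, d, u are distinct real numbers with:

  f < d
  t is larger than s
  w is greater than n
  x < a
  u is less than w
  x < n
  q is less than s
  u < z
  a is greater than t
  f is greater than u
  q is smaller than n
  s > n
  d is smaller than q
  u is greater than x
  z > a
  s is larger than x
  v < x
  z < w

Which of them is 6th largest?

n

The consecutive relations fix a unique order: v < x < u < f < d < q < n < s < t < a < z < w.
The 6th largest is n.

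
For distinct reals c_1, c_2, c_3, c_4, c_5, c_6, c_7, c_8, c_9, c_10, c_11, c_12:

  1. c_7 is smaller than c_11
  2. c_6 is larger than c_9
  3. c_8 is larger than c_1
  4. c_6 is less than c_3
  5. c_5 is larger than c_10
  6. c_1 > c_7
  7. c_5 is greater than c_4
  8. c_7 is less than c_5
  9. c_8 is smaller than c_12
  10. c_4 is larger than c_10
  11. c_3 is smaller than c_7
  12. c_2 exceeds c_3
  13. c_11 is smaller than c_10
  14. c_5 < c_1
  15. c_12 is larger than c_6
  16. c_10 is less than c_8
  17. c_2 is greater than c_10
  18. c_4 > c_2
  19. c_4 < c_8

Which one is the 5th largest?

Piecing the relations together gives one ordering: c_9 < c_6 < c_3 < c_7 < c_11 < c_10 < c_2 < c_4 < c_5 < c_1 < c_8 < c_12.
The 5th largest is c_4.

c_4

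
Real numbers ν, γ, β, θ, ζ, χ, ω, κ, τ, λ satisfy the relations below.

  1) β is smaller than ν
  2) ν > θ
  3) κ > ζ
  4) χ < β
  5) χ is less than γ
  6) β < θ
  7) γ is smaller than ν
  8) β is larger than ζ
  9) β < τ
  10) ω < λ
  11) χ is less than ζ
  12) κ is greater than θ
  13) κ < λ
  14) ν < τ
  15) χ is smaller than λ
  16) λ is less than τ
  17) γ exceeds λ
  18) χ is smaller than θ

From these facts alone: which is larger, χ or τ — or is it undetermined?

χ < ζ and ζ < β give χ < β.
Then β < θ extends the chain to θ.
With θ < κ: χ < ζ < β < θ < κ.
With κ < λ: χ < ζ < β < θ < κ < λ.
With λ < γ: χ < ζ < β < θ < κ < λ < γ.
Then γ < ν extends the chain to ν.
With ν < τ: χ < ζ < β < θ < κ < λ < γ < ν < τ.
So τ is larger.

τ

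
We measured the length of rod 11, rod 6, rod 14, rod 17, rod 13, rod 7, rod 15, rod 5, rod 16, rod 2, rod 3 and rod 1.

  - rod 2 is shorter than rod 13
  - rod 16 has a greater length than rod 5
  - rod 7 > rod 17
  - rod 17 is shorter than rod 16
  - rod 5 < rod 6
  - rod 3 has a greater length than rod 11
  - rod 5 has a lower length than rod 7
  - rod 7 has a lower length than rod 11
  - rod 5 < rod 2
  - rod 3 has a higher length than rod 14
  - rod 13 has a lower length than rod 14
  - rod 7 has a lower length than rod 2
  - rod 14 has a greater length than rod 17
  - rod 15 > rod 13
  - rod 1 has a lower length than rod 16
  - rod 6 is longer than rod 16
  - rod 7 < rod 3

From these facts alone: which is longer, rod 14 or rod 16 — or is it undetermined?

undetermined

Following every chain through rod 14: above rod 14 we get rod 3; below rod 14 we get rod 17, rod 5, rod 7, rod 2, rod 13.
rod 16 is not reached, and no chain runs the other way from rod 16 to rod 14.
So the given relations leave the order of rod 14 and rod 16 undetermined.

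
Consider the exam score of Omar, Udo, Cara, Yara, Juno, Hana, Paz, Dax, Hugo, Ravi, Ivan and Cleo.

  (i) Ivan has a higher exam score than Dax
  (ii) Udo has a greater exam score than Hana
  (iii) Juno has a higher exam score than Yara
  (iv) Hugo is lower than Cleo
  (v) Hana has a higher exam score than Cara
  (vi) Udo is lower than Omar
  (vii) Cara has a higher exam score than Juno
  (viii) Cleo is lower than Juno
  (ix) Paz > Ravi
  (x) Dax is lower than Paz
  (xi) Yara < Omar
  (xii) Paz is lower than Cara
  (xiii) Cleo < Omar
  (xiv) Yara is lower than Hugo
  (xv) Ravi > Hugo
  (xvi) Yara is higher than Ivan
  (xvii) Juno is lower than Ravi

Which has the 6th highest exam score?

Ravi

Piecing the relations together gives one ordering: Dax < Ivan < Yara < Hugo < Cleo < Juno < Ravi < Paz < Cara < Hana < Udo < Omar.
Counting 6 from the largest end gives Ravi.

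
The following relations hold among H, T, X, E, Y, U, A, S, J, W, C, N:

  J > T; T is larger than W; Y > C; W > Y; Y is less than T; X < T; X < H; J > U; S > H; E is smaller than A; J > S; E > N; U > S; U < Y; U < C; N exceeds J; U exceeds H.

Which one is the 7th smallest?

W

The consecutive relations fix a unique order: X < H < S < U < C < Y < W < T < J < N < E < A.
Counting 7 from the smallest end gives W.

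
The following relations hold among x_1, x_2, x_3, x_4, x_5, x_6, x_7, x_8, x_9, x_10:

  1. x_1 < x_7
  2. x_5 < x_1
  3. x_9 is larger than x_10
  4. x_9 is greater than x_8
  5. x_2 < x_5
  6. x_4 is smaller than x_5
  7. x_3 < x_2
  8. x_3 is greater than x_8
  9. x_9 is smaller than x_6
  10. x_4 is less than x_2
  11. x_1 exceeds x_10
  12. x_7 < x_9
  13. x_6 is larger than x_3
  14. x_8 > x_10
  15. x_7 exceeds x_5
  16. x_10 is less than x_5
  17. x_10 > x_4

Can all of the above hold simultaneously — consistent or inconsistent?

consistent

Every relation is compatible with x_4 < x_10 < x_8 < x_3 < x_2 < x_5 < x_1 < x_7 < x_9 < x_6; the set is consistent.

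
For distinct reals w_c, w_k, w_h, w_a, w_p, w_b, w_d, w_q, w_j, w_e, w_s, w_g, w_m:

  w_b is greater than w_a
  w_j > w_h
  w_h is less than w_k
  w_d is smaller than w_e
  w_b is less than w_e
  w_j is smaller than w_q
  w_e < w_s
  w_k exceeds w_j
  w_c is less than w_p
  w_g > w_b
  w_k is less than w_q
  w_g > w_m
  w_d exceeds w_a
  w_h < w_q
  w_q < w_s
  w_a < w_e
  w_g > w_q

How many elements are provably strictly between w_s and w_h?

Chaining upward from w_h reaches: w_j, w_k, w_q, w_g.
Chaining downward from w_s reaches: w_j, w_k, w_a, w_q, w_b, w_d, w_e.
Strictly between w_h and w_s are those in both lists: w_j, w_k, w_q — 3 elements.

3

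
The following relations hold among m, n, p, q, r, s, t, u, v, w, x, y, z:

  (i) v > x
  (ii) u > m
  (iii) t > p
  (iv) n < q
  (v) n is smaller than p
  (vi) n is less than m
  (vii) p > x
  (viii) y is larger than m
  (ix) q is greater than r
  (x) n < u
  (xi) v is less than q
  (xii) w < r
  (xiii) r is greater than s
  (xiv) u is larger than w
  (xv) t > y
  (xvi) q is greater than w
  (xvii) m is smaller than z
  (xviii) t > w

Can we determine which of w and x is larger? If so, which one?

undetermined

Following every chain through w: above w we get u, r, t, q.
x is not reached, and no chain runs the other way from x to w.
So the given relations leave the order of w and x undetermined.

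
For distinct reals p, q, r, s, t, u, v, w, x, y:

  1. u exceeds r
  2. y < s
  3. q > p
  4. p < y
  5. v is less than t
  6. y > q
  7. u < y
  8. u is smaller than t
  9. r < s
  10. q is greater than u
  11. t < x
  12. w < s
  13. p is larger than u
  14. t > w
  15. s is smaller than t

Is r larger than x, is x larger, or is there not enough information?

Link the given pairs in sequence: r < u; u < p; p < q; q < y; y < s; s < t; t < x.
Chaining these gives r < u < p < q < y < s < t < x.
So x is larger.

x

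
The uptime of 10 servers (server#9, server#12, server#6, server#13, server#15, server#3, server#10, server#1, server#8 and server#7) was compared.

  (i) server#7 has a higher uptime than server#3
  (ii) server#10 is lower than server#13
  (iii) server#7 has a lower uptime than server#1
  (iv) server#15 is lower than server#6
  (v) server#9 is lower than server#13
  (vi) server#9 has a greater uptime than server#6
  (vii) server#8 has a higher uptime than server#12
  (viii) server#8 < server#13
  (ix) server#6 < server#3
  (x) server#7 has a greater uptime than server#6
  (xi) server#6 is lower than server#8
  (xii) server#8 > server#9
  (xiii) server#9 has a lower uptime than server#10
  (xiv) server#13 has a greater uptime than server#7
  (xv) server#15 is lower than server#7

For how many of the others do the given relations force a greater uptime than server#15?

Directly above server#15: server#6, server#7.
One step further: server#3, server#9, server#8, server#1, server#13 (7 so far).
One step further: server#10 (8 so far).
No other element is forced above server#15 by the given relations, so the count is 8.

8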